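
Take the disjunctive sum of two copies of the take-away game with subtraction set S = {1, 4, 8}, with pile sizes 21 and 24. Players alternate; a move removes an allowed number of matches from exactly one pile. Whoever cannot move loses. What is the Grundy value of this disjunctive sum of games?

All piles use S = {1, 4, 8}:
n :  0  1  2  3  4  5  6  7  8  9 10 11 12 13 14 15 16 17 18 19 20 21 22 23 24
G :  0  1  0  1  2  0  1  0  1  2  3  2  0  1  0  1  2  0  1  0  1  2  3  2  0
Pile A: G(21) = 2.
Pile B: G(24) = 0.
Combined Grundy value = 2 ⊕ 0 = 2.

2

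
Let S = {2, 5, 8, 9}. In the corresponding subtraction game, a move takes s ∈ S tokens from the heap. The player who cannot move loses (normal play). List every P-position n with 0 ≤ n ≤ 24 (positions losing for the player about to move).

0, 1, 4, 7, 11, 14, 17, 18, 21, 24

n :  0  1  2  3  4  5  6  7  8  9 10 11 12 13 14 15 16 17 18 19 20 21 22 23 24
G :  0  0  1  1  0  2  1  0  2  1  3  0  2  1  0  2  1  0  0  1  1  0  2  1  0
P-positions are exactly the n with G(n) = 0.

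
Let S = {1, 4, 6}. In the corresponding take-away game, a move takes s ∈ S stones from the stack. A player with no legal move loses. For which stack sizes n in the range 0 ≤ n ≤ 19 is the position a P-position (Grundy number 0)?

0, 2, 5, 7, 10, 12, 15, 17

n :  0  1  2  3  4  5  6  7  8  9 10 11 12 13 14 15 16 17 18 19
G :  0  1  0  1  2  0  1  0  1  2  0  1  0  1  2  0  1  0  1  2
P-positions are exactly the n with G(n) = 0.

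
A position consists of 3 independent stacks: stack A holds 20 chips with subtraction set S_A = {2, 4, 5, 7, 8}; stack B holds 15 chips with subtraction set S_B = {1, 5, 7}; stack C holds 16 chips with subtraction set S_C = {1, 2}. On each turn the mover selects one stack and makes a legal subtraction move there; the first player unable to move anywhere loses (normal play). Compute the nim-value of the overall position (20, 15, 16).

Stack A, S = {2, 4, 5, 7, 8}:
G(0) = 0
G(1) = mex{} = 0
G(2) = mex{0} = 1
G(3) = mex{0} = 1
G(4) = mex{1,0} = 2
G(5) = mex{1,0,0} = 2
G(6) = mex{2,1,0} = 3
G(7) = mex{2,1,1,0} = 3
G(8) = mex{3,2,1,0,0} = 4
G(9) = mex{3,2,2,1,0} = 4
G(10) = mex{4,3,2,1,1} = 0
G(11) = mex{4,3,3,2,1} = 0
G(12) = mex{0,4,3,2,2} = 1
G(13) = mex{0,4,4,3,2} = 1
G(14) = mex{1,0,4,3,3} = 2
G(15) = mex{1,0,0,4,3} = 2
G(16) = mex{2,1,0,4,4} = 3
G(17) = mex{2,1,1,0,4} = 3
G(18) = mex{3,2,1,0,0} = 4
G(19) = mex{3,2,2,1,0} = 4
G(20) = mex{4,3,2,1,1} = 0
G_A(20) = 0.
Stack B, S = {1, 5, 7}:
G(0) = 0
G(1) = mex{0} = 1
G(2) = mex{1} = 0
G(3) = mex{0} = 1
G(4) = mex{1} = 0
G(5) = mex{0,0} = 1
G(6) = mex{1,1} = 0
G(7) = mex{0,0,0} = 1
G(8) = mex{1,1,1} = 0
G(9) = mex{0,0,0} = 1
G(10) = mex{1,1,1} = 0
G(11) = mex{0,0,0} = 1
G(12) = mex{1,1,1} = 0
G(13) = mex{0,0,0} = 1
G(14) = mex{1,1,1} = 0
G(15) = mex{0,0,0} = 1
G_B(15) = 1.
Stack C, S = {1, 2}:
n :  0  1  2  3  4  5  6  7  8  9 10 11 12 13 14 15 16
G :  0  1  2  0  1  2  0  1  2  0  1  2  0  1  2  0  1
G_C(16) = 1.
Combined Grundy value = 0 ⊕ 1 ⊕ 1 = 0.

0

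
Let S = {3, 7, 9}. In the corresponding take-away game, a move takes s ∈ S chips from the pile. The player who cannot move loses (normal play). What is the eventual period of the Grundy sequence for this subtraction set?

n :  0  1  2  3  4  5  6  7  8  9 10 11 12 13 14 15 16 17 18 19 20 21 22 23 24 25 26
G :  0  0  0  1  1  1  0  2  2  1  3  3  0  2  0  1  0  1  0  1  0  1  0  1  0  1  0
From n = 14 onward G(n+2) = G(n); since this holds over max(S) = 9 consecutive positions the period is 2 (pre-period 14).

2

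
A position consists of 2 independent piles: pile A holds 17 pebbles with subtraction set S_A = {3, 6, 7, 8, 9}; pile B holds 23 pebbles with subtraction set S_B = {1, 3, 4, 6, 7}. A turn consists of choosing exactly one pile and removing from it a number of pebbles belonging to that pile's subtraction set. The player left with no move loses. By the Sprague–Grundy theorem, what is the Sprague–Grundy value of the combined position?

Pile A, S = {3, 6, 7, 8, 9}:
G(0) = 0
G(1) = mex{} = 0
G(2) = mex{} = 0
G(3) = mex{0} = 1
G(4) = mex{0} = 1
G(5) = mex{0} = 1
G(6) = mex{1,0} = 2
G(7) = mex{1,0,0} = 2
G(8) = mex{1,0,0,0} = 2
G(9) = mex{2,1,0,0,0} = 3
G(10) = mex{2,1,1,0,0} = 3
G(11) = mex{2,1,1,1,0} = 3
G(12) = mex{3,2,1,1,1} = 0
G(13) = mex{3,2,2,1,1} = 0
G(14) = mex{3,2,2,2,1} = 0
G(15) = mex{0,3,2,2,2} = 1
G(16) = mex{0,3,3,2,2} = 1
G(17) = mex{0,3,3,3,2} = 1
G_A(17) = 1.
Pile B, S = {1, 3, 4, 6, 7}:
G(0) = 0
G(1) = mex{0} = 1
G(2) = mex{1} = 0
G(3) = mex{0,0} = 1
G(4) = mex{1,1,0} = 2
G(5) = mex{2,0,1} = 3
G(6) = mex{3,1,0,0} = 2
G(7) = mex{2,2,1,1,0} = 3
G(8) = mex{3,3,2,0,1} = 4
G(9) = mex{4,2,3,1,0} = 5
G(10) = mex{5,3,2,2,1} = 0
G(11) = mex{0,4,3,3,2} = 1
G(12) = mex{1,5,4,2,3} = 0
G(13) = mex{0,0,5,3,2} = 1
G(14) = mex{1,1,0,4,3} = 2
G(15) = mex{2,0,1,5,4} = 3
G(16) = mex{3,1,0,0,5} = 2
G(17) = mex{2,2,1,1,0} = 3
G(18) = mex{3,3,2,0,1} = 4
G(19) = mex{4,2,3,1,0} = 5
G(20) = mex{5,3,2,2,1} = 0
G(21) = mex{0,4,3,3,2} = 1
G(22) = mex{1,5,4,2,3} = 0
G(23) = mex{0,0,5,3,2} = 1
G_B(23) = 1.
Combined Grundy value = 1 ⊕ 1 = 0.

0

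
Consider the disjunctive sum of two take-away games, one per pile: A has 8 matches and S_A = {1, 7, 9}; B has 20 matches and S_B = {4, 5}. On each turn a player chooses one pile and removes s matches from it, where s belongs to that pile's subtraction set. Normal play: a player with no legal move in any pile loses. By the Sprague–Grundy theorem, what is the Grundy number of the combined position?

0

Pile A, S = {1, 7, 9}:
n : 0 1 2 3 4 5 6 7 8
G : 0 1 0 1 0 1 0 1 0
G_A(8) = 0.
Pile B, S = {4, 5}:
n :  0  1  2  3  4  5  6  7  8  9 10 11 12 13 14 15 16 17 18 19 20
G :  0  0  0  0  1  1  1  1  2  0  0  0  0  1  1  1  1  2  0  0  0
G_B(20) = 0.
Combined Grundy value = 0 ⊕ 0 = 0.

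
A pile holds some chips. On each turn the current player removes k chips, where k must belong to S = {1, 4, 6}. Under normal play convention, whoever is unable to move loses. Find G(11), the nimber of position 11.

G(0) = 0
G(1) = mex{0} = 1
G(2) = mex{1} = 0
G(3) = mex{0} = 1
G(4) = mex{1,0} = 2
G(5) = mex{2,1} = 0
G(6) = mex{0,0,0} = 1
G(7) = mex{1,1,1} = 0
G(8) = mex{0,2,0} = 1
G(9) = mex{1,0,1} = 2
G(10) = mex{2,1,2} = 0
G(11) = mex{0,0,0} = 1

1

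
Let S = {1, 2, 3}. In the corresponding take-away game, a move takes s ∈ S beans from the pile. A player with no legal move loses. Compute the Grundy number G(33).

n :  0  1  2  3  4  5  6  7  8  9 10 11 12 13 14 15 16 17 18 19 20 21 22 23 24 25 26 27 28 29 30 31 32 33
G :  0  1  2  3  0  1  2  3  0  1  2  3  0  1  2  3  0  1  2  3  0  1  2  3  0  1  2  3  0  1  2  3  0  1

1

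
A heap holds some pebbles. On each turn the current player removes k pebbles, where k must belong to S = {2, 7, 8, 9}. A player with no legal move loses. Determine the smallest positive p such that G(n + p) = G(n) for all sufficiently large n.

n :  0  1  2  3  4  5  6  7  8  9 10 11 12 13 14 15 16 17 18 19 20 21 22 23 24 25 26 27 28 29 30 31
G :  0  0  1  1  0  0  1  1  2  2  3  3  2  2  3  0  0  1  1  0  0  1  1  2  2  3  3  2  2  3  0  0
G(n+15) = G(n) holds for n = 0,…,8 (a full window of length max(S) = 9), so the sequence is purely periodic with period 15.

15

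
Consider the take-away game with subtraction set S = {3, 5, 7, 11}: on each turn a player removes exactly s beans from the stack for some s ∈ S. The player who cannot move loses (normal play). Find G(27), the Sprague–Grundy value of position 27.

n :  0  1  2  3  4  5  6  7  8  9 10 11 12 13 14 15 16 17 18 19 20 21 22 23 24 25 26 27
G :  0  0  0  1  1  1  2  2  2  3  0  3  4  1  0  3  0  1  0  1  0  1  0  1  0  1  0  1

1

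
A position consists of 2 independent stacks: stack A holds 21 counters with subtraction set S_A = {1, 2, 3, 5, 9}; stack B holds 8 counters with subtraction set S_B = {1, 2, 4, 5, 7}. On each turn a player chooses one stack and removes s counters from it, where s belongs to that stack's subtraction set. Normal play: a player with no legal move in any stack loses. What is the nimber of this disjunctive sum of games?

3

Stack A, S = {1, 2, 3, 5, 9}:
n :  0  1  2  3  4  5  6  7  8  9 10 11 12 13 14 15 16 17 18 19 20 21
G :  0  1  2  3  0  1  2  3  0  1  2  3  0  1  2  3  0  1  2  3  0  1
G_A(21) = 1.
Stack B, S = {1, 2, 4, 5, 7}:
n : 0 1 2 3 4 5 6 7 8
G : 0 1 2 0 1 2 0 1 2
G_B(8) = 2.
Combined Grundy value = 1 ⊕ 2 = 3.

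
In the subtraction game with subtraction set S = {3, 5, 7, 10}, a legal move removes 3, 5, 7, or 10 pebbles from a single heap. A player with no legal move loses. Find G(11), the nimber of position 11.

3

n :  0  1  2  3  4  5  6  7  8  9 10 11
G :  0  0  0  1  1  1  2  2  2  3  3  3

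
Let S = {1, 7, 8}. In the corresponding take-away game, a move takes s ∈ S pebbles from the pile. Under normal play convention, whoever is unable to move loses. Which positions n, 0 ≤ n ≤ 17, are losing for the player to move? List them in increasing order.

G(0) = 0
G(1) = mex{0} = 1
G(2) = mex{1} = 0
G(3) = mex{0} = 1
G(4) = mex{1} = 0
G(5) = mex{0} = 1
G(6) = mex{1} = 0
G(7) = mex{0,0} = 1
G(8) = mex{1,1,0} = 2
G(9) = mex{2,0,1} = 3
G(10) = mex{3,1,0} = 2
G(11) = mex{2,0,1} = 3
G(12) = mex{3,1,0} = 2
G(13) = mex{2,0,1} = 3
G(14) = mex{3,1,0} = 2
G(15) = mex{2,2,1} = 0
G(16) = mex{0,3,2} = 1
G(17) = mex{1,2,3} = 0
P-positions are exactly the n with G(n) = 0.

0, 2, 4, 6, 15, 17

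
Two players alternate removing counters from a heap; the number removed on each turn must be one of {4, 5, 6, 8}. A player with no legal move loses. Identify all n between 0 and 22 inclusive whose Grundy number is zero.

0, 1, 2, 3, 12, 13, 14, 15

n :  0  1  2  3  4  5  6  7  8  9 10 11 12 13 14 15 16 17 18 19 20 21 22
G :  0  0  0  0  1  1  1  1  2  2  2  2  0  0  0  0  1  1  1  1  2  2  2
P-positions are exactly the n with G(n) = 0.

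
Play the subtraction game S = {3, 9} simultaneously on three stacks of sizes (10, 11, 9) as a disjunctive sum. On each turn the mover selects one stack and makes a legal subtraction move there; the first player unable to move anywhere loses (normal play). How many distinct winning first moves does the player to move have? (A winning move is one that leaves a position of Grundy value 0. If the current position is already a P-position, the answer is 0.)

All stacks use S = {3, 9}:
G(0) = 0
G(1) = mex{} = 0
G(2) = mex{} = 0
G(3) = mex{0} = 1
G(4) = mex{0} = 1
G(5) = mex{0} = 1
G(6) = mex{1} = 0
G(7) = mex{1} = 0
G(8) = mex{1} = 0
G(9) = mex{0,0} = 1
G(10) = mex{0,0} = 1
G(11) = mex{0,0} = 1
Stack A: G(10) = 1.
Stack B: G(11) = 1.
Stack C: G(9) = 1.
Combined Grundy value = 1 ⊕ 1 ⊕ 1 = 1.
A winning move leaves total XOR = 0, i.e. changes one component's Grundy value g to g ⊕ X where X is the current total.
Stack A: need g' = 1⊕1 = 0. Options: 10−3→G=0, 10−9→G=0. Hits: 2.
Stack B: need g' = 1⊕1 = 0. Options: 11−3→G=0, 11−9→G=0. Hits: 2.
Stack C: need g' = 1⊕1 = 0. Options: 9−3→G=0, 9−9→G=0. Hits: 2.

6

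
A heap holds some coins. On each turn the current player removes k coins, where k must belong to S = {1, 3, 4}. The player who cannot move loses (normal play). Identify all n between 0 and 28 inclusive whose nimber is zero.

n :  0  1  2  3  4  5  6  7  8  9 10 11 12 13 14 15 16 17 18 19 20 21 22 23 24 25 26 27 28
G :  0  1  0  1  2  3  2  0  1  0  1  2  3  2  0  1  0  1  2  3  2  0  1  0  1  2  3  2  0
P-positions are exactly the n with G(n) = 0.

0, 2, 7, 9, 14, 16, 21, 23, 28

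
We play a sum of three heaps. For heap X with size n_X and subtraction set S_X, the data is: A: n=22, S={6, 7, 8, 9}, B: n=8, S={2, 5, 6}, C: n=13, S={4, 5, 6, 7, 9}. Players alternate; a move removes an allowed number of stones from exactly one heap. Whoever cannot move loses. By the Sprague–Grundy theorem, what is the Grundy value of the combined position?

Heap A, S = {6, 7, 8, 9}:
n :  0  1  2  3  4  5  6  7  8  9 10 11 12 13 14 15 16 17 18 19 20 21 22
G :  0  0  0  0  0  0  1  1  1  1  1  1  2  2  2  0  0  0  0  0  0  1  1
G_A(22) = 1.
Heap B, S = {2, 5, 6}:
G(0) = 0
G(1) = mex{} = 0
G(2) = mex{0} = 1
G(3) = mex{0} = 1
G(4) = mex{1} = 0
G(5) = mex{1,0} = 2
G(6) = mex{0,0,0} = 1
G(7) = mex{2,1,0} = 3
G(8) = mex{1,1,1} = 0
G_B(8) = 0.
Heap C, S = {4, 5, 6, 7, 9}:
n :  0  1  2  3  4  5  6  7  8  9 10 11 12 13
G :  0  0  0  0  1  1  1  1  2  2  2  2  3  0
G_C(13) = 0.
Combined Grundy value = 1 ⊕ 0 ⊕ 0 = 1.

1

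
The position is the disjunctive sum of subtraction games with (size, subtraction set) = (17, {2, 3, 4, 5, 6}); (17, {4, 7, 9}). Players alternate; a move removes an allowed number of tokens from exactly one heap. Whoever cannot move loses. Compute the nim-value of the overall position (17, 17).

1

Heap A, S = {2, 3, 4, 5, 6}:
n :  0  1  2  3  4  5  6  7  8  9 10 11 12 13 14 15 16 17
G :  0  0  1  1  2  2  3  3  0  0  1  1  2  2  3  3  0  0
G_A(17) = 0.
Heap B, S = {4, 7, 9}:
G(0) = 0
G(1) = mex{} = 0
G(2) = mex{} = 0
G(3) = mex{} = 0
G(4) = mex{0} = 1
G(5) = mex{0} = 1
G(6) = mex{0} = 1
G(7) = mex{0,0} = 1
G(8) = mex{1,0} = 2
G(9) = mex{1,0,0} = 2
G(10) = mex{1,0,0} = 2
G(11) = mex{1,1,0} = 2
G(12) = mex{2,1,0} = 3
G(13) = mex{2,1,1} = 0
G(14) = mex{2,1,1} = 0
G(15) = mex{2,2,1} = 0
G(16) = mex{3,2,1} = 0
G(17) = mex{0,2,2} = 1
G_B(17) = 1.
Combined Grundy value = 0 ⊕ 1 = 1.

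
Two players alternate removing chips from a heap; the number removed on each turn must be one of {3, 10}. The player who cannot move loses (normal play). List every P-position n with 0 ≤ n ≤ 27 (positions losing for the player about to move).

n :  0  1  2  3  4  5  6  7  8  9 10 11 12 13 14 15 16 17 18 19 20 21 22 23 24 25 26 27
G :  0  0  0  1  1  1  0  0  0  1  1  1  2  0  0  0  1  1  1  0  0  0  1  1  1  2  0  0
P-positions are exactly the n with G(n) = 0.

0, 1, 2, 6, 7, 8, 13, 14, 15, 19, 20, 21, 26, 27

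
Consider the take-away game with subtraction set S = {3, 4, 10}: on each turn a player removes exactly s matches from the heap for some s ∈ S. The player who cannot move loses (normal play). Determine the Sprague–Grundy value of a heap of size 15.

n :  0  1  2  3  4  5  6  7  8  9 10 11 12 13 14 15
G :  0  0  0  1  1  1  2  0  0  0  1  1  1  2  0  0

0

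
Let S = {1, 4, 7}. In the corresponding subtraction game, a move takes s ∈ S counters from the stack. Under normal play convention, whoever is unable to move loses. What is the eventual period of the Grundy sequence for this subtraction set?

G(0) = 0
G(1) = mex{0} = 1
G(2) = mex{1} = 0
G(3) = mex{0} = 1
G(4) = mex{1,0} = 2
G(5) = mex{2,1} = 0
G(6) = mex{0,0} = 1
G(7) = mex{1,1,0} = 2
G(8) = mex{2,2,1} = 0
G(9) = mex{0,0,0} = 1
G(10) = mex{1,1,1} = 0
G(11) = mex{0,2,2} = 1
G(12) = mex{1,0,0} = 2
G(13) = mex{2,1,1} = 0
G(14) = mex{0,0,2} = 1
G(15) = mex{1,1,0} = 2
G(16) = mex{2,2,1} = 0
G(17) = mex{0,0,0} = 1
G(n+8) = G(n) holds for n = 0,…,6 (a full window of length max(S) = 7), so the sequence is purely periodic with period 8.

8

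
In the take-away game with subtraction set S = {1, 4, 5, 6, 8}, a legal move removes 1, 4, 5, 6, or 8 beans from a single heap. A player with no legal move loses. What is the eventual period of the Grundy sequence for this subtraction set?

9

n :  0  1  2  3  4  5  6  7  8  9 10 11 12 13 14 15 16 17 18 19
G :  0  1  0  1  2  3  2  3  4  0  1  0  1  2  3  2  3  4  0  1
G(n+9) = G(n) holds for n = 0,…,7 (a full window of length max(S) = 8), so the sequence is purely periodic with period 9.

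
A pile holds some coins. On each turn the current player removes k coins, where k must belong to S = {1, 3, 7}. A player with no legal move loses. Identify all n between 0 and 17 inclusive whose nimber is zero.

n :  0  1  2  3  4  5  6  7  8  9 10 11 12 13 14 15 16 17
G :  0  1  0  1  0  1  0  1  0  1  0  1  0  1  0  1  0  1
P-positions are exactly the n with G(n) = 0.

0, 2, 4, 6, 8, 10, 12, 14, 16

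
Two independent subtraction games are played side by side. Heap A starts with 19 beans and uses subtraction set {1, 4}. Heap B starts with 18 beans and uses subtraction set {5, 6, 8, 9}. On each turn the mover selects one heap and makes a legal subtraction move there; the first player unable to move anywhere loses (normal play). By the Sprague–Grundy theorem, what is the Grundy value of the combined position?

2

Heap A, S = {1, 4}:
G(0) = 0
G(1) = mex{0} = 1
G(2) = mex{1} = 0
G(3) = mex{0} = 1
G(4) = mex{1,0} = 2
G(5) = mex{2,1} = 0
G(6) = mex{0,0} = 1
G(7) = mex{1,1} = 0
G(8) = mex{0,2} = 1
G(9) = mex{1,0} = 2
G(10) = mex{2,1} = 0
G(11) = mex{0,0} = 1
G(12) = mex{1,1} = 0
G(13) = mex{0,2} = 1
G(14) = mex{1,0} = 2
G(15) = mex{2,1} = 0
G(16) = mex{0,0} = 1
G(17) = mex{1,1} = 0
G(18) = mex{0,2} = 1
G(19) = mex{1,0} = 2
G_A(19) = 2.
Heap B, S = {5, 6, 8, 9}:
G(0) = 0
G(1) = mex{} = 0
G(2) = mex{} = 0
G(3) = mex{} = 0
G(4) = mex{} = 0
G(5) = mex{0} = 1
G(6) = mex{0,0} = 1
G(7) = mex{0,0} = 1
G(8) = mex{0,0,0} = 1
G(9) = mex{0,0,0,0} = 1
G(10) = mex{1,0,0,0} = 2
G(11) = mex{1,1,0,0} = 2
G(12) = mex{1,1,0,0} = 2
G(13) = mex{1,1,1,0} = 2
G(14) = mex{1,1,1,1} = 0
G(15) = mex{2,1,1,1} = 0
G(16) = mex{2,2,1,1} = 0
G(17) = mex{2,2,1,1} = 0
G(18) = mex{2,2,2,1} = 0
G_B(18) = 0.
Combined Grundy value = 2 ⊕ 0 = 2.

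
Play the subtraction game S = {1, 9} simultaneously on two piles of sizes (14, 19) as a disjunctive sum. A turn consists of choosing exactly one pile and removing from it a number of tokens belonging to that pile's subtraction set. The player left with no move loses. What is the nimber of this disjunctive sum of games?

All piles use S = {1, 9}:
n :  0  1  2  3  4  5  6  7  8  9 10 11 12 13 14 15 16 17 18 19
G :  0  1  0  1  0  1  0  1  0  1  0  1  0  1  0  1  0  1  0  1
Pile A: G(14) = 0.
Pile B: G(19) = 1.
Combined Grundy value = 0 ⊕ 1 = 1.

1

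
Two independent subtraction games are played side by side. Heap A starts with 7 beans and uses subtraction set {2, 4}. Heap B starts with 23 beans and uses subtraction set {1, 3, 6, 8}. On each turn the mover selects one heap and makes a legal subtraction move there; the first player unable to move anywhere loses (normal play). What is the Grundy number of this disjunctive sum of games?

1

Heap A, S = {2, 4}:
G(0) = 0
G(1) = mex{} = 0
G(2) = mex{0} = 1
G(3) = mex{0} = 1
G(4) = mex{1,0} = 2
G(5) = mex{1,0} = 2
G(6) = mex{2,1} = 0
G(7) = mex{2,1} = 0
G_A(7) = 0.
Heap B, S = {1, 3, 6, 8}:
n :  0  1  2  3  4  5  6  7  8  9 10 11 12 13 14 15 16 17 18 19 20 21 22 23
G :  0  1  0  1  0  1  2  3  2  0  1  0  1  0  1  2  3  2  0  1  0  1  0  1
G_B(23) = 1.
Combined Grundy value = 0 ⊕ 1 = 1.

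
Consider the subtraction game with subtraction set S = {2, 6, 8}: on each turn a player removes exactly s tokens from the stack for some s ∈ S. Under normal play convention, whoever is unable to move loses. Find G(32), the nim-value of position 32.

G(0) = 0
G(1) = mex{} = 0
G(2) = mex{0} = 1
G(3) = mex{0} = 1
G(4) = mex{1} = 0
G(5) = mex{1} = 0
G(6) = mex{0,0} = 1
G(7) = mex{0,0} = 1
G(8) = mex{1,1,0} = 2
G(9) = mex{1,1,0} = 2
G(10) = mex{2,0,1} = 3
G(11) = mex{2,0,1} = 3
G(12) = mex{3,1,0} = 2
G(13) = mex{3,1,0} = 2
G(14) = mex{2,2,1} = 0
G(15) = mex{2,2,1} = 0
G(16) = mex{0,3,2} = 1
G(17) = mex{0,3,2} = 1
G(18) = mex{1,2,3} = 0
G(19) = mex{1,2,3} = 0
G(20) = mex{0,0,2} = 1
G(21) = mex{0,0,2} = 1
G(22) = mex{1,1,0} = 2
G(23) = mex{1,1,0} = 2
G(24) = mex{2,0,1} = 3
G(25) = mex{2,0,1} = 3
G(26) = mex{3,1,0} = 2
G(27) = mex{3,1,0} = 2
G(28) = mex{2,2,1} = 0
G(29) = mex{2,2,1} = 0
G(30) = mex{0,3,2} = 1
G(31) = mex{0,3,2} = 1
G(32) = mex{1,2,3} = 0

0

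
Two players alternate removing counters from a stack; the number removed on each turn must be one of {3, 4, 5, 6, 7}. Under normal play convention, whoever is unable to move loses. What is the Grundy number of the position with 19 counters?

n :  0  1  2  3  4  5  6  7  8  9 10 11 12 13 14 15 16 17 18 19
G :  0  0  0  1  1  1  2  2  2  3  0  0  0  1  1  1  2  2  2  3

3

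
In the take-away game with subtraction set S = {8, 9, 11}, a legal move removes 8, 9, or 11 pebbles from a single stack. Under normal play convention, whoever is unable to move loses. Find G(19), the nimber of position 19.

G(0) = 0
G(1) = mex{} = 0
G(2) = mex{} = 0
G(3) = mex{} = 0
G(4) = mex{} = 0
G(5) = mex{} = 0
G(6) = mex{} = 0
G(7) = mex{} = 0
G(8) = mex{0} = 1
G(9) = mex{0,0} = 1
G(10) = mex{0,0} = 1
G(11) = mex{0,0,0} = 1
G(12) = mex{0,0,0} = 1
G(13) = mex{0,0,0} = 1
G(14) = mex{0,0,0} = 1
G(15) = mex{0,0,0} = 1
G(16) = mex{1,0,0} = 2
G(17) = mex{1,1,0} = 2
G(18) = mex{1,1,0} = 2
G(19) = mex{1,1,1} = 0

0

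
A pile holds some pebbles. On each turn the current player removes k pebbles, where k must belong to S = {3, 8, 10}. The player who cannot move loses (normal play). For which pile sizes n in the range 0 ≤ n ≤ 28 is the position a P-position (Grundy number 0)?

G(0) = 0
G(1) = mex{} = 0
G(2) = mex{} = 0
G(3) = mex{0} = 1
G(4) = mex{0} = 1
G(5) = mex{0} = 1
G(6) = mex{1} = 0
G(7) = mex{1} = 0
G(8) = mex{1,0} = 2
G(9) = mex{0,0} = 1
G(10) = mex{0,0,0} = 1
G(11) = mex{2,1,0} = 3
G(12) = mex{1,1,0} = 2
G(13) = mex{1,1,1} = 0
G(14) = mex{3,0,1} = 2
G(15) = mex{2,0,1} = 3
G(16) = mex{0,2,0} = 1
G(17) = mex{2,1,0} = 3
G(18) = mex{3,1,2} = 0
G(19) = mex{1,3,1} = 0
G(20) = mex{3,2,1} = 0
G(21) = mex{0,0,3} = 1
G(22) = mex{0,2,2} = 1
G(23) = mex{0,3,0} = 1
G(24) = mex{1,1,2} = 0
G(25) = mex{1,3,3} = 0
G(26) = mex{1,0,1} = 2
G(27) = mex{0,0,3} = 1
G(28) = mex{0,0,0} = 1
P-positions are exactly the n with G(n) = 0.

0, 1, 2, 6, 7, 13, 18, 19, 20, 24, 25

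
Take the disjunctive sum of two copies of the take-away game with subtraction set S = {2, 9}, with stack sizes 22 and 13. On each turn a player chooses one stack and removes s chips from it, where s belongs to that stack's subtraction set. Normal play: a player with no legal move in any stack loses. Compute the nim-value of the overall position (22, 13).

1

All stacks use S = {2, 9}:
G(0) = 0
G(1) = mex{} = 0
G(2) = mex{0} = 1
G(3) = mex{0} = 1
G(4) = mex{1} = 0
G(5) = mex{1} = 0
G(6) = mex{0} = 1
G(7) = mex{0} = 1
G(8) = mex{1} = 0
G(9) = mex{1,0} = 2
G(10) = mex{0,0} = 1
G(11) = mex{2,1} = 0
G(12) = mex{1,1} = 0
G(13) = mex{0,0} = 1
G(14) = mex{0,0} = 1
G(15) = mex{1,1} = 0
G(16) = mex{1,1} = 0
G(17) = mex{0,0} = 1
G(18) = mex{0,2} = 1
G(19) = mex{1,1} = 0
G(20) = mex{1,0} = 2
G(21) = mex{0,0} = 1
G(22) = mex{2,1} = 0
Stack A: G(22) = 0.
Stack B: G(13) = 1.
Combined Grundy value = 0 ⊕ 1 = 1.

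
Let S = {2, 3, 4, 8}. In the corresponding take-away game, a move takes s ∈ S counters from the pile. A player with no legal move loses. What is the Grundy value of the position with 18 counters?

0

G(0) = 0
G(1) = mex{} = 0
G(2) = mex{0} = 1
G(3) = mex{0,0} = 1
G(4) = mex{1,0,0} = 2
G(5) = mex{1,1,0} = 2
G(6) = mex{2,1,1} = 0
G(7) = mex{2,2,1} = 0
G(8) = mex{0,2,2,0} = 1
G(9) = mex{0,0,2,0} = 1
G(10) = mex{1,0,0,1} = 2
G(11) = mex{1,1,0,1} = 2
G(12) = mex{2,1,1,2} = 0
G(13) = mex{2,2,1,2} = 0
G(14) = mex{0,2,2,0} = 1
G(15) = mex{0,0,2,0} = 1
G(16) = mex{1,0,0,1} = 2
G(17) = mex{1,1,0,1} = 2
G(18) = mex{2,1,1,2} = 0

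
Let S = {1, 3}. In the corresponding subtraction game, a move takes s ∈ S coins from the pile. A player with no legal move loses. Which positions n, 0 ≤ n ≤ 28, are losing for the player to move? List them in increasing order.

0, 2, 4, 6, 8, 10, 12, 14, 16, 18, 20, 22, 24, 26, 28

n :  0  1  2  3  4  5  6  7  8  9 10 11 12 13 14 15 16 17 18 19 20 21 22 23 24 25 26 27 28
G :  0  1  0  1  0  1  0  1  0  1  0  1  0  1  0  1  0  1  0  1  0  1  0  1  0  1  0  1  0
P-positions are exactly the n with G(n) = 0.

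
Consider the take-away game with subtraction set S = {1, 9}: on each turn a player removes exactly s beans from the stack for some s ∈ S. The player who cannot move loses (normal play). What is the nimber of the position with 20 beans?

G(0) = 0
G(1) = mex{0} = 1
G(2) = mex{1} = 0
G(3) = mex{0} = 1
G(4) = mex{1} = 0
G(5) = mex{0} = 1
G(6) = mex{1} = 0
G(7) = mex{0} = 1
G(8) = mex{1} = 0
G(9) = mex{0,0} = 1
G(10) = mex{1,1} = 0
G(11) = mex{0,0} = 1
G(12) = mex{1,1} = 0
G(13) = mex{0,0} = 1
G(14) = mex{1,1} = 0
G(15) = mex{0,0} = 1
G(16) = mex{1,1} = 0
G(17) = mex{0,0} = 1
G(18) = mex{1,1} = 0
G(19) = mex{0,0} = 1
G(20) = mex{1,1} = 0

0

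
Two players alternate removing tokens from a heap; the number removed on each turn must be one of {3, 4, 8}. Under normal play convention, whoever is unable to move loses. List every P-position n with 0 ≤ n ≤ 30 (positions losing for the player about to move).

G(0) = 0
G(1) = mex{} = 0
G(2) = mex{} = 0
G(3) = mex{0} = 1
G(4) = mex{0,0} = 1
G(5) = mex{0,0} = 1
G(6) = mex{1,0} = 2
G(7) = mex{1,1} = 0
G(8) = mex{1,1,0} = 2
G(9) = mex{2,1,0} = 3
G(10) = mex{0,2,0} = 1
G(11) = mex{2,0,1} = 3
G(12) = mex{3,2,1} = 0
G(13) = mex{1,3,1} = 0
G(14) = mex{3,1,2} = 0
G(15) = mex{0,3,0} = 1
G(16) = mex{0,0,2} = 1
G(17) = mex{0,0,3} = 1
G(18) = mex{1,0,1} = 2
G(19) = mex{1,1,3} = 0
G(20) = mex{1,1,0} = 2
G(21) = mex{2,1,0} = 3
G(22) = mex{0,2,0} = 1
G(23) = mex{2,0,1} = 3
G(24) = mex{3,2,1} = 0
G(25) = mex{1,3,1} = 0
G(26) = mex{3,1,2} = 0
G(27) = mex{0,3,0} = 1
G(28) = mex{0,0,2} = 1
G(29) = mex{0,0,3} = 1
G(30) = mex{1,0,1} = 2
P-positions are exactly the n with G(n) = 0.

0, 1, 2, 7, 12, 13, 14, 19, 24, 25, 26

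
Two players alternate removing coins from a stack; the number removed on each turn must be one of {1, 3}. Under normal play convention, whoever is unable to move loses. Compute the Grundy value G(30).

n :  0  1  2  3  4  5  6  7  8  9 10 11 12 13 14 15 16 17 18 19 20 21 22 23 24 25 26 27 28 29 30
G :  0  1  0  1  0  1  0  1  0  1  0  1  0  1  0  1  0  1  0  1  0  1  0  1  0  1  0  1  0  1  0

0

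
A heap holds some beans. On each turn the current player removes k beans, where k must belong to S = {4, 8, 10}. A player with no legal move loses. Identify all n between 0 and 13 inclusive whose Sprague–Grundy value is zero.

0, 1, 2, 3

n :  0  1  2  3  4  5  6  7  8  9 10 11 12 13
G :  0  0  0  0  1  1  1  1  2  2  2  2  3  3
P-positions are exactly the n with G(n) = 0.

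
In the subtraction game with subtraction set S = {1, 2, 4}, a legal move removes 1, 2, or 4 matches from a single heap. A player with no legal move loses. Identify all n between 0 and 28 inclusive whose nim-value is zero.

0, 3, 6, 9, 12, 15, 18, 21, 24, 27

n :  0  1  2  3  4  5  6  7  8  9 10 11 12 13 14 15 16 17 18 19 20 21 22 23 24 25 26 27 28
G :  0  1  2  0  1  2  0  1  2  0  1  2  0  1  2  0  1  2  0  1  2  0  1  2  0  1  2  0  1
P-positions are exactly the n with G(n) = 0.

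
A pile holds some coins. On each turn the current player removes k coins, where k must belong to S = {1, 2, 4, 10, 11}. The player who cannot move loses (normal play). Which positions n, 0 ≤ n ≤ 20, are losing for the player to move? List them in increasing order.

0, 3, 6, 9, 12, 15, 18

G(0) = 0
G(1) = mex{0} = 1
G(2) = mex{1,0} = 2
G(3) = mex{2,1} = 0
G(4) = mex{0,2,0} = 1
G(5) = mex{1,0,1} = 2
G(6) = mex{2,1,2} = 0
G(7) = mex{0,2,0} = 1
G(8) = mex{1,0,1} = 2
G(9) = mex{2,1,2} = 0
G(10) = mex{0,2,0,0} = 1
G(11) = mex{1,0,1,1,0} = 2
G(12) = mex{2,1,2,2,1} = 0
G(13) = mex{0,2,0,0,2} = 1
G(14) = mex{1,0,1,1,0} = 2
G(15) = mex{2,1,2,2,1} = 0
G(16) = mex{0,2,0,0,2} = 1
G(17) = mex{1,0,1,1,0} = 2
G(18) = mex{2,1,2,2,1} = 0
G(19) = mex{0,2,0,0,2} = 1
G(20) = mex{1,0,1,1,0} = 2
P-positions are exactly the n with G(n) = 0.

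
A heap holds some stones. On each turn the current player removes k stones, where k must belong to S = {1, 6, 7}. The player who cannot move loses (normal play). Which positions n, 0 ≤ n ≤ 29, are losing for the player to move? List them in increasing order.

G(0) = 0
G(1) = mex{0} = 1
G(2) = mex{1} = 0
G(3) = mex{0} = 1
G(4) = mex{1} = 0
G(5) = mex{0} = 1
G(6) = mex{1,0} = 2
G(7) = mex{2,1,0} = 3
G(8) = mex{3,0,1} = 2
G(9) = mex{2,1,0} = 3
G(10) = mex{3,0,1} = 2
G(11) = mex{2,1,0} = 3
G(12) = mex{3,2,1} = 0
G(13) = mex{0,3,2} = 1
G(14) = mex{1,2,3} = 0
G(15) = mex{0,3,2} = 1
G(16) = mex{1,2,3} = 0
G(17) = mex{0,3,2} = 1
G(18) = mex{1,0,3} = 2
G(19) = mex{2,1,0} = 3
G(20) = mex{3,0,1} = 2
G(21) = mex{2,1,0} = 3
G(22) = mex{3,0,1} = 2
G(23) = mex{2,1,0} = 3
G(24) = mex{3,2,1} = 0
G(25) = mex{0,3,2} = 1
G(26) = mex{1,2,3} = 0
G(27) = mex{0,3,2} = 1
G(28) = mex{1,2,3} = 0
G(29) = mex{0,3,2} = 1
P-positions are exactly the n with G(n) = 0.

0, 2, 4, 12, 14, 16, 24, 26, 28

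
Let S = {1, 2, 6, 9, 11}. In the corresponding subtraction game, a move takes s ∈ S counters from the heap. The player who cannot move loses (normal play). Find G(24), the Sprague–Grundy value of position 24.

1

G(0) = 0
G(1) = mex{0} = 1
G(2) = mex{1,0} = 2
G(3) = mex{2,1} = 0
G(4) = mex{0,2} = 1
G(5) = mex{1,0} = 2
G(6) = mex{2,1,0} = 3
G(7) = mex{3,2,1} = 0
G(8) = mex{0,3,2} = 1
G(9) = mex{1,0,0,0} = 2
G(10) = mex{2,1,1,1} = 0
G(11) = mex{0,2,2,2,0} = 1
G(12) = mex{1,0,3,0,1} = 2
G(13) = mex{2,1,0,1,2} = 3
G(14) = mex{3,2,1,2,0} = 4
G(15) = mex{4,3,2,3,1} = 0
G(16) = mex{0,4,0,0,2} = 1
G(17) = mex{1,0,1,1,3} = 2
G(18) = mex{2,1,2,2,0} = 3
G(19) = mex{3,2,3,0,1} = 4
G(20) = mex{4,3,4,1,2} = 0
G(21) = mex{0,4,0,2,0} = 1
G(22) = mex{1,0,1,3,1} = 2
G(23) = mex{2,1,2,4,2} = 0
G(24) = mex{0,2,3,0,3} = 1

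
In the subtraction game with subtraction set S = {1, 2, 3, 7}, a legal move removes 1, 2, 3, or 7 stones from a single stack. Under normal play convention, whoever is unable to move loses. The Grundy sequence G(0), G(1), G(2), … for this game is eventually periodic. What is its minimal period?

4

G(0) = 0
G(1) = mex{0} = 1
G(2) = mex{1,0} = 2
G(3) = mex{2,1,0} = 3
G(4) = mex{3,2,1} = 0
G(5) = mex{0,3,2} = 1
G(6) = mex{1,0,3} = 2
G(7) = mex{2,1,0,0} = 3
G(8) = mex{3,2,1,1} = 0
G(9) = mex{0,3,2,2} = 1
G(10) = mex{1,0,3,3} = 2
G(11) = mex{2,1,0,0} = 3
G(12) = mex{3,2,1,1} = 0
G(13) = mex{0,3,2,2} = 1
G(14) = mex{1,0,3,3} = 2
G(n+4) = G(n) holds for n = 0,…,6 (a full window of length max(S) = 7), so the sequence is purely periodic with period 4.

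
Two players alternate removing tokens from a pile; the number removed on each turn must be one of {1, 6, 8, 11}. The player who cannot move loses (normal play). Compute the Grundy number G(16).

0

n :  0  1  2  3  4  5  6  7  8  9 10 11 12 13 14 15 16
G :  0  1  0  1  0  1  2  0  1  0  1  2  3  2  0  1  0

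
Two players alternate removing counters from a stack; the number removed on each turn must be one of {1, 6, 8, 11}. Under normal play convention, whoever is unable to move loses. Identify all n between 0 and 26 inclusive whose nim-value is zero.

0, 2, 4, 7, 9, 14, 16, 19, 21, 23, 26

G(0) = 0
G(1) = mex{0} = 1
G(2) = mex{1} = 0
G(3) = mex{0} = 1
G(4) = mex{1} = 0
G(5) = mex{0} = 1
G(6) = mex{1,0} = 2
G(7) = mex{2,1} = 0
G(8) = mex{0,0,0} = 1
G(9) = mex{1,1,1} = 0
G(10) = mex{0,0,0} = 1
G(11) = mex{1,1,1,0} = 2
G(12) = mex{2,2,0,1} = 3
G(13) = mex{3,0,1,0} = 2
G(14) = mex{2,1,2,1} = 0
G(15) = mex{0,0,0,0} = 1
G(16) = mex{1,1,1,1} = 0
G(17) = mex{0,2,0,2} = 1
G(18) = mex{1,3,1,0} = 2
G(19) = mex{2,2,2,1} = 0
G(20) = mex{0,0,3,0} = 1
G(21) = mex{1,1,2,1} = 0
G(22) = mex{0,0,0,2} = 1
G(23) = mex{1,1,1,3} = 0
G(24) = mex{0,2,0,2} = 1
G(25) = mex{1,0,1,0} = 2
G(26) = mex{2,1,2,1} = 0
P-positions are exactly the n with G(n) = 0.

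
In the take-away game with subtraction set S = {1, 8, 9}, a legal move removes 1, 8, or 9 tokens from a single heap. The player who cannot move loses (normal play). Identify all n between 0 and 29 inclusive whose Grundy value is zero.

n :  0  1  2  3  4  5  6  7  8  9 10 11 12 13 14 15 16 17 18 19 20 21 22 23 24 25 26 27 28 29
G :  0  1  0  1  0  1  0  1  2  3  2  3  2  3  2  3  0  1  0  1  0  1  0  1  2  3  2  3  2  3
P-positions are exactly the n with G(n) = 0.

0, 2, 4, 6, 16, 18, 20, 22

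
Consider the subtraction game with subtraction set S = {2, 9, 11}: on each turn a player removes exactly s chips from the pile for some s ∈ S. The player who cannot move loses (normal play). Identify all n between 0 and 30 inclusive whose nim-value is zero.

0, 1, 4, 5, 8, 18, 21, 22, 25, 26

G(0) = 0
G(1) = mex{} = 0
G(2) = mex{0} = 1
G(3) = mex{0} = 1
G(4) = mex{1} = 0
G(5) = mex{1} = 0
G(6) = mex{0} = 1
G(7) = mex{0} = 1
G(8) = mex{1} = 0
G(9) = mex{1,0} = 2
G(10) = mex{0,0} = 1
G(11) = mex{2,1,0} = 3
G(12) = mex{1,1,0} = 2
G(13) = mex{3,0,1} = 2
G(14) = mex{2,0,1} = 3
G(15) = mex{2,1,0} = 3
G(16) = mex{3,1,0} = 2
G(17) = mex{3,0,1} = 2
G(18) = mex{2,2,1} = 0
G(19) = mex{2,1,0} = 3
G(20) = mex{0,3,2} = 1
G(21) = mex{3,2,1} = 0
G(22) = mex{1,2,3} = 0
G(23) = mex{0,3,2} = 1
G(24) = mex{0,3,2} = 1
G(25) = mex{1,2,3} = 0
G(26) = mex{1,2,3} = 0
G(27) = mex{0,0,2} = 1
G(28) = mex{0,3,2} = 1
G(29) = mex{1,1,0} = 2
G(30) = mex{1,0,3} = 2
P-positions are exactly the n with G(n) = 0.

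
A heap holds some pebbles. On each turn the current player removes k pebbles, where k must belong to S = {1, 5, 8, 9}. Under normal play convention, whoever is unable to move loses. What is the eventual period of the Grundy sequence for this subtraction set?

16

G(0) = 0
G(1) = mex{0} = 1
G(2) = mex{1} = 0
G(3) = mex{0} = 1
G(4) = mex{1} = 0
G(5) = mex{0,0} = 1
G(6) = mex{1,1} = 0
G(7) = mex{0,0} = 1
G(8) = mex{1,1,0} = 2
G(9) = mex{2,0,1,0} = 3
G(10) = mex{3,1,0,1} = 2
G(11) = mex{2,0,1,0} = 3
G(12) = mex{3,1,0,1} = 2
G(13) = mex{2,2,1,0} = 3
G(14) = mex{3,3,0,1} = 2
G(15) = mex{2,2,1,0} = 3
G(16) = mex{3,3,2,1} = 0
G(17) = mex{0,2,3,2} = 1
G(18) = mex{1,3,2,3} = 0
G(19) = mex{0,2,3,2} = 1
G(20) = mex{1,3,2,3} = 0
G(21) = mex{0,0,3,2} = 1
G(22) = mex{1,1,2,3} = 0
G(23) = mex{0,0,3,2} = 1
G(24) = mex{1,1,0,3} = 2
G(25) = mex{2,0,1,0} = 3
G(26) = mex{3,1,0,1} = 2
G(27) = mex{2,0,1,0} = 3
G(28) = mex{3,1,0,1} = 2
G(29) = mex{2,2,1,0} = 3
G(30) = mex{3,3,0,1} = 2
G(31) = mex{2,2,1,0} = 3
G(32) = mex{3,3,2,1} = 0
G(33) = mex{0,2,3,2} = 1
G(n+16) = G(n) holds for n = 0,…,8 (a full window of length max(S) = 9), so the sequence is purely periodic with period 16.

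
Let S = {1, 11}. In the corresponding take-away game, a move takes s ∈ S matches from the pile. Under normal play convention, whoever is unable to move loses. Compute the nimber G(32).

n :  0  1  2  3  4  5  6  7  8  9 10 11 12 13 14 15 16 17 18 19 20 21 22 23 24 25 26 27 28 29 30 31 32
G :  0  1  0  1  0  1  0  1  0  1  0  1  0  1  0  1  0  1  0  1  0  1  0  1  0  1  0  1  0  1  0  1  0

0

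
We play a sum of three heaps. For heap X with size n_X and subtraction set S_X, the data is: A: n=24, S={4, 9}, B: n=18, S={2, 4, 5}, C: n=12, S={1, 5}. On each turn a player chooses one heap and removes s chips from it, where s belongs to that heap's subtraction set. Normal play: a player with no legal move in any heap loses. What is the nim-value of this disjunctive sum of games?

Heap A, S = {4, 9}:
n :  0  1  2  3  4  5  6  7  8  9 10 11 12 13 14 15 16 17 18 19 20 21 22 23 24
G :  0  0  0  0  1  1  1  1  0  2  2  2  1  0  0  0  0  1  1  1  1  0  2  2  2
G_A(24) = 2.
Heap B, S = {2, 4, 5}:
n :  0  1  2  3  4  5  6  7  8  9 10 11 12 13 14 15 16 17 18
G :  0  0  1  1  2  2  3  0  0  1  1  2  2  3  0  0  1  1  2
G_B(18) = 2.
Heap C, S = {1, 5}:
n :  0  1  2  3  4  5  6  7  8  9 10 11 12
G :  0  1  0  1  0  1  0  1  0  1  0  1  0
G_C(12) = 0.
Combined Grundy value = 2 ⊕ 2 ⊕ 0 = 0.

0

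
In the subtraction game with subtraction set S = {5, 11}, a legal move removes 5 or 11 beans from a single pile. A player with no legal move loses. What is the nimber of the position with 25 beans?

G(0) = 0
G(1) = mex{} = 0
G(2) = mex{} = 0
G(3) = mex{} = 0
G(4) = mex{} = 0
G(5) = mex{0} = 1
G(6) = mex{0} = 1
G(7) = mex{0} = 1
G(8) = mex{0} = 1
G(9) = mex{0} = 1
G(10) = mex{1} = 0
G(11) = mex{1,0} = 2
G(12) = mex{1,0} = 2
G(13) = mex{1,0} = 2
G(14) = mex{1,0} = 2
G(15) = mex{0,0} = 1
G(16) = mex{2,1} = 0
G(17) = mex{2,1} = 0
G(18) = mex{2,1} = 0
G(19) = mex{2,1} = 0
G(20) = mex{1,1} = 0
G(21) = mex{0,0} = 1
G(22) = mex{0,2} = 1
G(23) = mex{0,2} = 1
G(24) = mex{0,2} = 1
G(25) = mex{0,2} = 1

1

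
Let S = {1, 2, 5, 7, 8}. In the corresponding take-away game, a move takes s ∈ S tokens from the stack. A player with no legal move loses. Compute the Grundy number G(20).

n :  0  1  2  3  4  5  6  7  8  9 10 11 12 13 14 15 16 17 18 19 20
G :  0  1  2  0  1  2  0  1  2  0  1  2  0  1  2  0  1  2  0  1  2

2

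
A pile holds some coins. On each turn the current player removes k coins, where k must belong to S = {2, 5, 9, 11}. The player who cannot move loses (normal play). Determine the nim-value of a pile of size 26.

G(0) = 0
G(1) = mex{} = 0
G(2) = mex{0} = 1
G(3) = mex{0} = 1
G(4) = mex{1} = 0
G(5) = mex{1,0} = 2
G(6) = mex{0,0} = 1
G(7) = mex{2,1} = 0
G(8) = mex{1,1} = 0
G(9) = mex{0,0,0} = 1
G(10) = mex{0,2,0} = 1
G(11) = mex{1,1,1,0} = 2
G(12) = mex{1,0,1,0} = 2
G(13) = mex{2,0,0,1} = 3
G(14) = mex{2,1,2,1} = 0
G(15) = mex{3,1,1,0} = 2
G(16) = mex{0,2,0,2} = 1
G(17) = mex{2,2,0,1} = 3
G(18) = mex{1,3,1,0} = 2
G(19) = mex{3,0,1,0} = 2
G(20) = mex{2,2,2,1} = 0
G(21) = mex{2,1,2,1} = 0
G(22) = mex{0,3,3,2} = 1
G(23) = mex{0,2,0,2} = 1
G(24) = mex{1,2,2,3} = 0
G(25) = mex{1,0,1,0} = 2
G(26) = mex{0,0,3,2} = 1

1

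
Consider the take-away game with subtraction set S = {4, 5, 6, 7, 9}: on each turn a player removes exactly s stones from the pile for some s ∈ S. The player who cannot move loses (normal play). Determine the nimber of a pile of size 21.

2

G(0) = 0
G(1) = mex{} = 0
G(2) = mex{} = 0
G(3) = mex{} = 0
G(4) = mex{0} = 1
G(5) = mex{0,0} = 1
G(6) = mex{0,0,0} = 1
G(7) = mex{0,0,0,0} = 1
G(8) = mex{1,0,0,0} = 2
G(9) = mex{1,1,0,0,0} = 2
G(10) = mex{1,1,1,0,0} = 2
G(11) = mex{1,1,1,1,0} = 2
G(12) = mex{2,1,1,1,0} = 3
G(13) = mex{2,2,1,1,1} = 0
G(14) = mex{2,2,2,1,1} = 0
G(15) = mex{2,2,2,2,1} = 0
G(16) = mex{3,2,2,2,1} = 0
G(17) = mex{0,3,2,2,2} = 1
G(18) = mex{0,0,3,2,2} = 1
G(19) = mex{0,0,0,3,2} = 1
G(20) = mex{0,0,0,0,2} = 1
G(21) = mex{1,0,0,0,3} = 2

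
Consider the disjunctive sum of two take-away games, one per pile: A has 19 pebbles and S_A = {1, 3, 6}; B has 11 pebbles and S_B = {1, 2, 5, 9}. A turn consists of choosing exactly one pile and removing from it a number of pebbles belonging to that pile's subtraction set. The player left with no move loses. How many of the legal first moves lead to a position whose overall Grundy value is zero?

0

Pile A, S = {1, 3, 6}:
n :  0  1  2  3  4  5  6  7  8  9 10 11 12 13 14 15 16 17 18 19
G :  0  1  0  1  0  1  2  3  2  0  1  0  1  0  1  2  3  2  0  1
G_A(19) = 1.
Pile B, S = {1, 2, 5, 9}:
G(0) = 0
G(1) = mex{0} = 1
G(2) = mex{1,0} = 2
G(3) = mex{2,1} = 0
G(4) = mex{0,2} = 1
G(5) = mex{1,0,0} = 2
G(6) = mex{2,1,1} = 0
G(7) = mex{0,2,2} = 1
G(8) = mex{1,0,0} = 2
G(9) = mex{2,1,1,0} = 3
G(10) = mex{3,2,2,1} = 0
G(11) = mex{0,3,0,2} = 1
G_B(11) = 1.
Combined Grundy value = 1 ⊕ 1 = 0.
A winning move leaves total XOR = 0, i.e. changes one component's Grundy value g to g ⊕ X where X is the current total.
Pile A: target g' = 1⊕0 = 1, but every legal move changes the Grundy value (mex property), so 0 moves.
Pile B: target g' = 1⊕0 = 1, but every legal move changes the Grundy value (mex property), so 0 moves.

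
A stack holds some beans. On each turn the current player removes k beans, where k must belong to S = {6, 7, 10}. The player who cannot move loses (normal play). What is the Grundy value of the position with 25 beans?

1

n :  0  1  2  3  4  5  6  7  8  9 10 11 12 13 14 15 16 17 18 19 20 21 22 23 24 25
G :  0  0  0  0  0  0  1  1  1  1  1  1  2  2  2  2  0  0  0  0  0  0  1  1  1  1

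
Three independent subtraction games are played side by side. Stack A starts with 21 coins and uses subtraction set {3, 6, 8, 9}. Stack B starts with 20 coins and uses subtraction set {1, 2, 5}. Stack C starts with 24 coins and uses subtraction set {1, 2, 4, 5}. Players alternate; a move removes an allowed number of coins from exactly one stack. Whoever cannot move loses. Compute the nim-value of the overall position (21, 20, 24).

1

Stack A, S = {3, 6, 8, 9}:
n :  0  1  2  3  4  5  6  7  8  9 10 11 12 13 14 15 16 17 18 19 20 21
G :  0  0  0  1  1  1  2  2  2  3  3  3  0  0  0  1  1  1  2  2  2  3
G_A(21) = 3.
Stack B, S = {1, 2, 5}:
n :  0  1  2  3  4  5  6  7  8  9 10 11 12 13 14 15 16 17 18 19 20
G :  0  1  2  0  1  2  0  1  2  0  1  2  0  1  2  0  1  2  0  1  2
G_B(20) = 2.
Stack C, S = {1, 2, 4, 5}:
G(0) = 0
G(1) = mex{0} = 1
G(2) = mex{1,0} = 2
G(3) = mex{2,1} = 0
G(4) = mex{0,2,0} = 1
G(5) = mex{1,0,1,0} = 2
G(6) = mex{2,1,2,1} = 0
G(7) = mex{0,2,0,2} = 1
G(8) = mex{1,0,1,0} = 2
G(9) = mex{2,1,2,1} = 0
G(10) = mex{0,2,0,2} = 1
G(11) = mex{1,0,1,0} = 2
G(12) = mex{2,1,2,1} = 0
G(13) = mex{0,2,0,2} = 1
G(14) = mex{1,0,1,0} = 2
G(15) = mex{2,1,2,1} = 0
G(16) = mex{0,2,0,2} = 1
G(17) = mex{1,0,1,0} = 2
G(18) = mex{2,1,2,1} = 0
G(19) = mex{0,2,0,2} = 1
G(20) = mex{1,0,1,0} = 2
G(21) = mex{2,1,2,1} = 0
G(22) = mex{0,2,0,2} = 1
G(23) = mex{1,0,1,0} = 2
G(24) = mex{2,1,2,1} = 0
G_C(24) = 0.
Combined Grundy value = 3 ⊕ 2 ⊕ 0 = 1.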